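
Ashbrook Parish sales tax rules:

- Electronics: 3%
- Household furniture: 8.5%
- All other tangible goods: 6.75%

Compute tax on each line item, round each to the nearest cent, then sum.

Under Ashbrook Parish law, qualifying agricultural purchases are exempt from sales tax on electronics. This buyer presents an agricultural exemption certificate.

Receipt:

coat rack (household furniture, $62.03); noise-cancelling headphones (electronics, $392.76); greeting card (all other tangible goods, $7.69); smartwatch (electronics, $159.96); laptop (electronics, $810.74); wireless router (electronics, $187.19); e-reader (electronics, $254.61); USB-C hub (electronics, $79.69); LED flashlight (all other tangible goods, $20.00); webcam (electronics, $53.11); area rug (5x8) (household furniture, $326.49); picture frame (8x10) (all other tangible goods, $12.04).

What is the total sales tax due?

Coat rack $62.03: household furniture → 8.5% → $5.27
Noise-cancelling headphones $392.76: electronics, buyer-exempt → 0% → $0.00
Greeting card $7.69: all other tangible goods → 6.75% → $0.52
Smartwatch $159.96: electronics, buyer-exempt → 0% → $0.00
Laptop $810.74: electronics, buyer-exempt → 0% → $0.00
Wireless router $187.19: electronics, buyer-exempt → 0% → $0.00
E-reader $254.61: electronics, buyer-exempt → 0% → $0.00
USB-C hub $79.69: electronics, buyer-exempt → 0% → $0.00
LED flashlight $20.00: all other tangible goods → 6.75% → $1.35
Webcam $53.11: electronics, buyer-exempt → 0% → $0.00
Area rug (5x8) $326.49: household furniture → 8.5% → $27.75
Picture frame (8x10) $12.04: all other tangible goods → 6.75% → $0.81
Total tax = $5.27 + $0.52 + $1.35 + $27.75 + $0.81 = $35.70

$35.70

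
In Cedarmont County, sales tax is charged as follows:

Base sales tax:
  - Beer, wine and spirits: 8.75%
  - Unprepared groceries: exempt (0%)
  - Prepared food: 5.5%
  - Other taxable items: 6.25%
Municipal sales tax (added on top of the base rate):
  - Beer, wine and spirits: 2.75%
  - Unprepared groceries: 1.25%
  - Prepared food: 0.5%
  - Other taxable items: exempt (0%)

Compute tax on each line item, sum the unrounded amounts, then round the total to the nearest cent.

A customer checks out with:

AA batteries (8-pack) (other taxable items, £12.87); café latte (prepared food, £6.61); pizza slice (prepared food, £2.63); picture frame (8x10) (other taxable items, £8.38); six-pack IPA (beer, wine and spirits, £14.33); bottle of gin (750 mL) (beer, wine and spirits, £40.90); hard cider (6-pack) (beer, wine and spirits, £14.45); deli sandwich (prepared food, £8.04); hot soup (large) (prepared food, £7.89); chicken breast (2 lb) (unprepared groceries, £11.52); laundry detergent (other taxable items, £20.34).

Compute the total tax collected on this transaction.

£12.27

AA batteries (8-pack) £12.87: other taxable items → 6.25% + 0% municipal = 6.25% → £0.804375
Café latte £6.61: prepared food → 5.5% + 0.5% municipal = 6% → £0.3966
Pizza slice £2.63: prepared food → 5.5% + 0.5% municipal = 6% → £0.1578
Picture frame (8x10) £8.38: other taxable items → 6.25% + 0% municipal = 6.25% → £0.52375
Six-pack IPA £14.33: beer, wine and spirits → 8.75% + 2.75% municipal = 11.5% → £1.64795
Bottle of gin (750 mL) £40.90: beer, wine and spirits → 8.75% + 2.75% municipal = 11.5% → £4.7035
Hard cider (6-pack) £14.45: beer, wine and spirits → 8.75% + 2.75% municipal = 11.5% → £1.66175
Deli sandwich £8.04: prepared food → 5.5% + 0.5% municipal = 6% → £0.4824
Hot soup (large) £7.89: prepared food → 5.5% + 0.5% municipal = 6% → £0.4734
Chicken breast (2 lb) £11.52: unprepared groceries → 0% + 1.25% municipal = 1.25% → £0.144
Laundry detergent £20.34: other taxable items → 6.25% + 0% municipal = 6.25% → £1.27125
Unrounded tax sum = £12.266775 → £12.27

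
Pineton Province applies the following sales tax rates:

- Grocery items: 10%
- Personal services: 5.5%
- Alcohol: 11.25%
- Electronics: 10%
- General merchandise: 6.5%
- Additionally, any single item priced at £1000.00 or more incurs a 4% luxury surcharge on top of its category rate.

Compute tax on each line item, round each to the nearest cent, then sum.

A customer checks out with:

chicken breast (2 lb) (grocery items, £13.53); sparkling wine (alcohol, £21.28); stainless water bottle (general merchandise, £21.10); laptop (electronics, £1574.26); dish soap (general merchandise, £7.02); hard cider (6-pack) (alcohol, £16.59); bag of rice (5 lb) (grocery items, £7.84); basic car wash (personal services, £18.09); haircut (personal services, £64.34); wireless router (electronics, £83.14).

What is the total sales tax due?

£241.46

Chicken breast (2 lb) £13.53: grocery items → 10% → £1.35
Sparkling wine £21.28: alcohol → 11.25% → £2.39
Stainless water bottle £21.10: general merchandise → 6.5% → £1.37
Laptop £1574.26: electronics → 10% + 4% surcharge = 14% → £220.40
Dish soap £7.02: general merchandise → 6.5% → £0.46
Hard cider (6-pack) £16.59: alcohol → 11.25% → £1.87
Bag of rice (5 lb) £7.84: grocery items → 10% → £0.78
Basic car wash £18.09: personal services → 5.5% → £0.99
Haircut £64.34: personal services → 5.5% → £3.54
Wireless router £83.14: electronics → 10% → £8.31
Total tax = £1.35 + £2.39 + £1.37 + £220.40 + £0.46 + £1.87 + £0.78 + £0.99 + £3.54 + £8.31 = £241.46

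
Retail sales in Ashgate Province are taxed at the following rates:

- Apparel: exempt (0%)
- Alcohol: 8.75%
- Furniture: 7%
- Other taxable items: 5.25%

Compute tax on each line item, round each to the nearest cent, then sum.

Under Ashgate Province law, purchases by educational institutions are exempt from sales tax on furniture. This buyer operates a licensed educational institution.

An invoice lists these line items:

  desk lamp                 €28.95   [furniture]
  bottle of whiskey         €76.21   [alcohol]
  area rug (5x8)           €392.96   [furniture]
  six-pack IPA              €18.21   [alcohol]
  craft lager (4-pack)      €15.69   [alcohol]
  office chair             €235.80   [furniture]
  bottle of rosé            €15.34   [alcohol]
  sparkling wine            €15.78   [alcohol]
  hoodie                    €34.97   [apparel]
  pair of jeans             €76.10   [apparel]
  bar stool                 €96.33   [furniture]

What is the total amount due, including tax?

€1018.69

Desk lamp €28.95: furniture, buyer-exempt → 0% → €0.00
Bottle of whiskey €76.21: alcohol → 8.75% → €6.67
Area rug (5x8) €392.96: furniture, buyer-exempt → 0% → €0.00
Six-pack IPA €18.21: alcohol → 8.75% → €1.59
Craft lager (4-pack) €15.69: alcohol → 8.75% → €1.37
Office chair €235.80: furniture, buyer-exempt → 0% → €0.00
Bottle of rosé €15.34: alcohol → 8.75% → €1.34
Sparkling wine €15.78: alcohol → 8.75% → €1.38
Hoodie €34.97: apparel → 0% → €0.00
Pair of jeans €76.10: apparel → 0% → €0.00
Bar stool €96.33: furniture, buyer-exempt → 0% → €0.00
Subtotal = €1006.34; tax = €12.35; total due = €1018.69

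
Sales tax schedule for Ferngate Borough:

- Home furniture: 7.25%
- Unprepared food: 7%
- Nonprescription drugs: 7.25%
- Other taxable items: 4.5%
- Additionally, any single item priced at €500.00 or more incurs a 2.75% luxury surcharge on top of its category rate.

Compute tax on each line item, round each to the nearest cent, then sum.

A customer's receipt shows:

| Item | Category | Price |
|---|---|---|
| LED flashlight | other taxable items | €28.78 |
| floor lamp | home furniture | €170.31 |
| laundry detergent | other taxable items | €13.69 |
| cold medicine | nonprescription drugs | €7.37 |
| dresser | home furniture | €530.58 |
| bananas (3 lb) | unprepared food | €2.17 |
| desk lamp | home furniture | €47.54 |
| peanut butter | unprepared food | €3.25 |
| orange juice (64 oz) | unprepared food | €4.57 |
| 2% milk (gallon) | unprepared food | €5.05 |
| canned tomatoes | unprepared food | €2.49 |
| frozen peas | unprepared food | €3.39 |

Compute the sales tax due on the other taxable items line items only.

€1.92

LED flashlight €28.78: other taxable items → 4.5% → €1.30
Laundry detergent €13.69: other taxable items → 4.5% → €0.62
Tax on other taxable items = €1.30 + €0.62 = €1.92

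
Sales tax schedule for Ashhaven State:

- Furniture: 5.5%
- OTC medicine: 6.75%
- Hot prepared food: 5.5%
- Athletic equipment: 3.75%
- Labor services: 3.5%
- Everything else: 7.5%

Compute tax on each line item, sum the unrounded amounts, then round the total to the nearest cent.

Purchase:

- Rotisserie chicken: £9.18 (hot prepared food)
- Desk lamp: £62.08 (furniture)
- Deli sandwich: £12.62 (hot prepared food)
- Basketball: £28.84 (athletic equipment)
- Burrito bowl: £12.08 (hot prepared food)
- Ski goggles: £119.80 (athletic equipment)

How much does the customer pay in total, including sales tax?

£255.45

Rotisserie chicken £9.18: hot prepared food → 5.5% → £0.5049
Desk lamp £62.08: furniture → 5.5% → £3.4144
Deli sandwich £12.62: hot prepared food → 5.5% → £0.6941
Basketball £28.84: athletic equipment → 3.75% → £1.0815
Burrito bowl £12.08: hot prepared food → 5.5% → £0.6644
Ski goggles £119.80: athletic equipment → 3.75% → £4.4925
Subtotal = £244.60; unrounded tax = £10.8518 → £10.85; total due = £255.45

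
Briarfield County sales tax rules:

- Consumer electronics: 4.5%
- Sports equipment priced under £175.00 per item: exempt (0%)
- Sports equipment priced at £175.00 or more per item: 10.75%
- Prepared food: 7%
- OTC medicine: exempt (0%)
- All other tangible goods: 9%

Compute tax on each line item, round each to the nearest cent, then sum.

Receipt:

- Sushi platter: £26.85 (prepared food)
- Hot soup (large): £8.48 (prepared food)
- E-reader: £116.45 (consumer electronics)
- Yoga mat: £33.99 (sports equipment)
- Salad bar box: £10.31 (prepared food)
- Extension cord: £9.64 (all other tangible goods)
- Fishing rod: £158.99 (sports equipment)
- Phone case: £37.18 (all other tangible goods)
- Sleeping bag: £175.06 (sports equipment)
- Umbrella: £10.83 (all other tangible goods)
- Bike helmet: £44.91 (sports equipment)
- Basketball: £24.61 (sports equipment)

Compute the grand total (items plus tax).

Sushi platter £26.85: prepared food → 7% → £1.88
Hot soup (large) £8.48: prepared food → 7% → £0.59
E-reader £116.45: consumer electronics → 4.5% → £5.24
Yoga mat £33.99: sports equipment, under £175.00 → 0% → £0.00
Salad bar box £10.31: prepared food → 7% → £0.72
Extension cord £9.64: all other tangible goods → 9% → £0.87
Fishing rod £158.99: sports equipment, under £175.00 → 0% → £0.00
Phone case £37.18: all other tangible goods → 9% → £3.35
Sleeping bag £175.06: sports equipment, £175.00 or more → 10.75% → £18.82
Umbrella £10.83: all other tangible goods → 9% → £0.97
Bike helmet £44.91: sports equipment, under £175.00 → 0% → £0.00
Basketball £24.61: sports equipment, under £175.00 → 0% → £0.00
Subtotal = £657.30; tax = £32.44; total due = £689.74

£689.74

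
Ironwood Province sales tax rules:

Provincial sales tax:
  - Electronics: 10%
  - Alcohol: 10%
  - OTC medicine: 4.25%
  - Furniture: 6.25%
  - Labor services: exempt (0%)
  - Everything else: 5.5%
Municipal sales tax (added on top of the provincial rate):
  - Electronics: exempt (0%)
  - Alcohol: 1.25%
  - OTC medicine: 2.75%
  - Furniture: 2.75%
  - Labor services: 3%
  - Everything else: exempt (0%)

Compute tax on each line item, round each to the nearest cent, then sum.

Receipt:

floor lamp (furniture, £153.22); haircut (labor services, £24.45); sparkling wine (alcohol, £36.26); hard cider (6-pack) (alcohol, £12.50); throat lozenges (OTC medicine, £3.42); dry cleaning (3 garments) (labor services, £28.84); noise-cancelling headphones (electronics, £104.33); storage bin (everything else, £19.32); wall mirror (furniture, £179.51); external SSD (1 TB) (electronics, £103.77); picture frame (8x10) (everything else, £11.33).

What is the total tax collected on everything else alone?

£1.68

Storage bin £19.32: everything else → 5.5% + 0% municipal = 5.5% → £1.06
Picture frame (8x10) £11.33: everything else → 5.5% + 0% municipal = 5.5% → £0.62
Tax on everything else = £1.06 + £0.62 = £1.68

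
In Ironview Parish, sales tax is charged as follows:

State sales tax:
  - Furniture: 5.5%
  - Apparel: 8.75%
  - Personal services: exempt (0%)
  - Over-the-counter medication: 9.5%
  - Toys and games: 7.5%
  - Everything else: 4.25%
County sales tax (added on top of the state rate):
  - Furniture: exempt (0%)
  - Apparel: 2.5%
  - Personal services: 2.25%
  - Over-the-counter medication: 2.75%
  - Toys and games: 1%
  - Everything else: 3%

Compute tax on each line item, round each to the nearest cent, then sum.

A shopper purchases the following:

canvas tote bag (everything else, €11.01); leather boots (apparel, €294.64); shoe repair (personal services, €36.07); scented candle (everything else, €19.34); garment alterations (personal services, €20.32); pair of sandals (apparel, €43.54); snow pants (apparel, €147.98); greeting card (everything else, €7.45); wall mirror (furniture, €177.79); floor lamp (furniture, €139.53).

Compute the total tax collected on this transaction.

Canvas tote bag €11.01: everything else → 4.25% + 3% county = 7.25% → €0.80
Leather boots €294.64: apparel → 8.75% + 2.5% county = 11.25% → €33.15
Shoe repair €36.07: personal services → 0% + 2.25% county = 2.25% → €0.81
Scented candle €19.34: everything else → 4.25% + 3% county = 7.25% → €1.40
Garment alterations €20.32: personal services → 0% + 2.25% county = 2.25% → €0.46
Pair of sandals €43.54: apparel → 8.75% + 2.5% county = 11.25% → €4.90
Snow pants €147.98: apparel → 8.75% + 2.5% county = 11.25% → €16.65
Greeting card €7.45: everything else → 4.25% + 3% county = 7.25% → €0.54
Wall mirror €177.79: furniture → 5.5% + 0% county = 5.5% → €9.78
Floor lamp €139.53: furniture → 5.5% + 0% county = 5.5% → €7.67
Total tax = €0.80 + €33.15 + €0.81 + €1.40 + €0.46 + €4.90 + €16.65 + €0.54 + €9.78 + €7.67 = €76.16

€76.16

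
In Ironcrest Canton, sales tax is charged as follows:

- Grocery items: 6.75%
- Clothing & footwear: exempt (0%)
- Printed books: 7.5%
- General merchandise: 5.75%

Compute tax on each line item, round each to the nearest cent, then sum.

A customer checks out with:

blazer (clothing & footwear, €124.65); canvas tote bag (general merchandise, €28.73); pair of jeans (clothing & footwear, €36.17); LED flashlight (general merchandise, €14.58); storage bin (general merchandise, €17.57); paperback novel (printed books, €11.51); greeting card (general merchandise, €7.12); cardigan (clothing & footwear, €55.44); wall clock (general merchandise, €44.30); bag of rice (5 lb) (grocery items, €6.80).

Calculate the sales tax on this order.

Blazer €124.65: clothing & footwear → 0% → €0.00
Canvas tote bag €28.73: general merchandise → 5.75% → €1.65
Pair of jeans €36.17: clothing & footwear → 0% → €0.00
LED flashlight €14.58: general merchandise → 5.75% → €0.84
Storage bin €17.57: general merchandise → 5.75% → €1.01
Paperback novel €11.51: printed books → 7.5% → €0.86
Greeting card €7.12: general merchandise → 5.75% → €0.41
Cardigan €55.44: clothing & footwear → 0% → €0.00
Wall clock €44.30: general merchandise → 5.75% → €2.55
Bag of rice (5 lb) €6.80: grocery items → 6.75% → €0.46
Total tax = €1.65 + €0.84 + €1.01 + €0.86 + €0.41 + €2.55 + €0.46 = €7.78

€7.78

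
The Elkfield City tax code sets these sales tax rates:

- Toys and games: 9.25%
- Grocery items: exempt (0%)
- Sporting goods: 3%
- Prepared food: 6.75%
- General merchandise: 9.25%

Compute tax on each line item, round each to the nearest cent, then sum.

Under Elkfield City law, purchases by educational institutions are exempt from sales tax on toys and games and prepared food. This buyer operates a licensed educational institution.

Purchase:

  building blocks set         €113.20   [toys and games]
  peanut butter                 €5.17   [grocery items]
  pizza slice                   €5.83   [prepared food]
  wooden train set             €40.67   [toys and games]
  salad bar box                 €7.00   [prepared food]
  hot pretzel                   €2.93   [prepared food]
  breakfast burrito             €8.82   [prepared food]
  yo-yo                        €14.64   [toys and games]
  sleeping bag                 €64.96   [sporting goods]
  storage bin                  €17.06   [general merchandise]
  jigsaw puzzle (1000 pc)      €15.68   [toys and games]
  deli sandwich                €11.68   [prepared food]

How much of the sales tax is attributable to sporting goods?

Sleeping bag €64.96: sporting goods → 3% → €1.95
Tax on sporting goods = €1.95

€1.95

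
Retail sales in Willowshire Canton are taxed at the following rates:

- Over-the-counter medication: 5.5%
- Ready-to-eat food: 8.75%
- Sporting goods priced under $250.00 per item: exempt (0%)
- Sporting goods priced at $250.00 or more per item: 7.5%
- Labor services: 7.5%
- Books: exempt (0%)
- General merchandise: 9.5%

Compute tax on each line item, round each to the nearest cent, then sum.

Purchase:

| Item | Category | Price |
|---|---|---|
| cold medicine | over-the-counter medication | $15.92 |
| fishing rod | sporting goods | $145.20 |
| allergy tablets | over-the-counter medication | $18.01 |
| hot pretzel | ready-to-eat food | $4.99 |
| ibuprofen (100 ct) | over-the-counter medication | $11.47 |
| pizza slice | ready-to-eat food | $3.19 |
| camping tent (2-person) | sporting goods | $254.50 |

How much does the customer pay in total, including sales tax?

$475.59

Cold medicine $15.92: over-the-counter medication → 5.5% → $0.88
Fishing rod $145.20: sporting goods, under $250.00 → 0% → $0.00
Allergy tablets $18.01: over-the-counter medication → 5.5% → $0.99
Hot pretzel $4.99: ready-to-eat food → 8.75% → $0.44
Ibuprofen (100 ct) $11.47: over-the-counter medication → 5.5% → $0.63
Pizza slice $3.19: ready-to-eat food → 8.75% → $0.28
Camping tent (2-person) $254.50: sporting goods, $250.00 or more → 7.5% → $19.09
Subtotal = $453.28; tax = $22.31; total due = $475.59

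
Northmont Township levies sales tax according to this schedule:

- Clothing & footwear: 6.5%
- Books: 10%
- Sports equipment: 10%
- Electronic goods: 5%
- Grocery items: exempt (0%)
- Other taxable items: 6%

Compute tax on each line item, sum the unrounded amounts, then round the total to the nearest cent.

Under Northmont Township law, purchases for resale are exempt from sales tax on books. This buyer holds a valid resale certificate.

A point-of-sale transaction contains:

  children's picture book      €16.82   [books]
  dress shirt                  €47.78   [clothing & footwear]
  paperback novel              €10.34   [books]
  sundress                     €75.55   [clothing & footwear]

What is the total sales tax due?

Children's picture book €16.82: books, buyer-exempt → 0% → €0.00
Dress shirt €47.78: clothing & footwear → 6.5% → €3.1057
Paperback novel €10.34: books, buyer-exempt → 0% → €0.00
Sundress €75.55: clothing & footwear → 6.5% → €4.91075
Unrounded tax sum = €8.01645 → €8.02

€8.02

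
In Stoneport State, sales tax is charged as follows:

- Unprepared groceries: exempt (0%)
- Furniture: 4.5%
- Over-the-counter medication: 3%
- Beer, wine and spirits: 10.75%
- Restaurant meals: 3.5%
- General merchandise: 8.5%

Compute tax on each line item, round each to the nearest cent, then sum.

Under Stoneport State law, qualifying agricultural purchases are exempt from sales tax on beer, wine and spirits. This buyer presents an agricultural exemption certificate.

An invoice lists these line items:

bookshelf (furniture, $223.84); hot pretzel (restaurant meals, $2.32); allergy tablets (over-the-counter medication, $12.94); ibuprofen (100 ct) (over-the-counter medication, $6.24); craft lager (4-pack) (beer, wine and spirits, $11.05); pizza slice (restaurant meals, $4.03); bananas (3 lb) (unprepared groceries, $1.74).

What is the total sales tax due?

$10.87

Bookshelf $223.84: furniture → 4.5% → $10.07
Hot pretzel $2.32: restaurant meals → 3.5% → $0.08
Allergy tablets $12.94: over-the-counter medication → 3% → $0.39
Ibuprofen (100 ct) $6.24: over-the-counter medication → 3% → $0.19
Craft lager (4-pack) $11.05: beer, wine and spirits, buyer-exempt → 0% → $0.00
Pizza slice $4.03: restaurant meals → 3.5% → $0.14
Bananas (3 lb) $1.74: unprepared groceries → 0% → $0.00
Total tax = $10.07 + $0.08 + $0.39 + $0.19 + $0.14 = $10.87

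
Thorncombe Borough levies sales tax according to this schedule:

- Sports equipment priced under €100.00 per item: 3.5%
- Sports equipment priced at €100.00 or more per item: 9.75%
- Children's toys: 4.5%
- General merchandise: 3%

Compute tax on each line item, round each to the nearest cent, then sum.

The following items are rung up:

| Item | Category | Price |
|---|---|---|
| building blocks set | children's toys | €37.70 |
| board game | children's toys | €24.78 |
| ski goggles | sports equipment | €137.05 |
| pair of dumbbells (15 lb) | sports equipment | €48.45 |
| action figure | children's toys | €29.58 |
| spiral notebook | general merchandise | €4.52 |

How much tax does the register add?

Building blocks set €37.70: children's toys → 4.5% → €1.70
Board game €24.78: children's toys → 4.5% → €1.12
Ski goggles €137.05: sports equipment, €100.00 or more → 9.75% → €13.36
Pair of dumbbells (15 lb) €48.45: sports equipment, under €100.00 → 3.5% → €1.70
Action figure €29.58: children's toys → 4.5% → €1.33
Spiral notebook €4.52: general merchandise → 3% → €0.14
Total tax = €1.70 + €1.12 + €13.36 + €1.70 + €1.33 + €0.14 = €19.35

€19.35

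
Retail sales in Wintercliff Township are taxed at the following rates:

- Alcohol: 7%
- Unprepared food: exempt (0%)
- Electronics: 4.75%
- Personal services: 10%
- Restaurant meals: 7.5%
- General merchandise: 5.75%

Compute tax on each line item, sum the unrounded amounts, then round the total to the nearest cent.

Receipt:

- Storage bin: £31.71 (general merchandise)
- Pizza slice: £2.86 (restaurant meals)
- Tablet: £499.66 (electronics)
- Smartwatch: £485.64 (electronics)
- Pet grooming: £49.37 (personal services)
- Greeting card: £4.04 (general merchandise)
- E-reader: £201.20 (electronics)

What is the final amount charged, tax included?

£1338.05

Storage bin £31.71: general merchandise → 5.75% → £1.823325
Pizza slice £2.86: restaurant meals → 7.5% → £0.2145
Tablet £499.66: electronics → 4.75% → £23.73385
Smartwatch £485.64: electronics → 4.75% → £23.0679
Pet grooming £49.37: personal services → 10% → £4.937
Greeting card £4.04: general merchandise → 5.75% → £0.2323
E-reader £201.20: electronics → 4.75% → £9.557
Subtotal = £1274.48; unrounded tax = £63.565875 → £63.57; total due = £1338.05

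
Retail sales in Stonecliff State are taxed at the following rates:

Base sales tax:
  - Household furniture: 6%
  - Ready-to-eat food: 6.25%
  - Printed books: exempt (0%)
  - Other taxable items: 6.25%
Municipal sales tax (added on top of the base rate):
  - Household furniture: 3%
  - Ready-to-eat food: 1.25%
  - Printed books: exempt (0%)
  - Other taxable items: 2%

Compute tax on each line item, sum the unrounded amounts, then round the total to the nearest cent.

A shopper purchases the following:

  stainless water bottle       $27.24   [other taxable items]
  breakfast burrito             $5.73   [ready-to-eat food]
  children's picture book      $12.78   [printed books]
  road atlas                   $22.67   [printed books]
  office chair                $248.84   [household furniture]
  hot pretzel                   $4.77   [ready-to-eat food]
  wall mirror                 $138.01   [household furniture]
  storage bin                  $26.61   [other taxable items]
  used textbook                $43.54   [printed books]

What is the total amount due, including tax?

Stainless water bottle $27.24: other taxable items → 6.25% + 2% municipal = 8.25% → $2.2473
Breakfast burrito $5.73: ready-to-eat food → 6.25% + 1.25% municipal = 7.5% → $0.42975
Children's picture book $12.78: printed books → 0% + 0% municipal = 0% → $0.00
Road atlas $22.67: printed books → 0% + 0% municipal = 0% → $0.00
Office chair $248.84: household furniture → 6% + 3% municipal = 9% → $22.3956
Hot pretzel $4.77: ready-to-eat food → 6.25% + 1.25% municipal = 7.5% → $0.35775
Wall mirror $138.01: household furniture → 6% + 3% municipal = 9% → $12.4209
Storage bin $26.61: other taxable items → 6.25% + 2% municipal = 8.25% → $2.195325
Used textbook $43.54: printed books → 0% + 0% municipal = 0% → $0.00
Subtotal = $530.19; unrounded tax = $40.046625 → $40.05; total due = $570.24

$570.24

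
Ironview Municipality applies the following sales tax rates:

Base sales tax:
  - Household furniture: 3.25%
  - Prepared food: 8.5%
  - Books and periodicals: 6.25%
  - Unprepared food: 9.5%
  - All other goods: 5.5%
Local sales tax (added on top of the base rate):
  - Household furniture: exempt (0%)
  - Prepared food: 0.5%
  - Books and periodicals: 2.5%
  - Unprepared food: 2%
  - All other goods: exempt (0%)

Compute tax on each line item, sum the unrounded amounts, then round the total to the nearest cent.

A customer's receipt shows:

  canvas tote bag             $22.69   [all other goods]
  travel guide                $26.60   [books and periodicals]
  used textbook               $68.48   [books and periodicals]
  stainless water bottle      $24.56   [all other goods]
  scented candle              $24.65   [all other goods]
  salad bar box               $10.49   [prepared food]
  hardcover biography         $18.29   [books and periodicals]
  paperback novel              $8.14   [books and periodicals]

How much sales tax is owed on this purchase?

Canvas tote bag $22.69: all other goods → 5.5% + 0% local = 5.5% → $1.24795
Travel guide $26.60: books and periodicals → 6.25% + 2.5% local = 8.75% → $2.3275
Used textbook $68.48: books and periodicals → 6.25% + 2.5% local = 8.75% → $5.992
Stainless water bottle $24.56: all other goods → 5.5% + 0% local = 5.5% → $1.3508
Scented candle $24.65: all other goods → 5.5% + 0% local = 5.5% → $1.35575
Salad bar box $10.49: prepared food → 8.5% + 0.5% local = 9% → $0.9441
Hardcover biography $18.29: books and periodicals → 6.25% + 2.5% local = 8.75% → $1.600375
Paperback novel $8.14: books and periodicals → 6.25% + 2.5% local = 8.75% → $0.71225
Unrounded tax sum = $15.530725 → $15.53

$15.53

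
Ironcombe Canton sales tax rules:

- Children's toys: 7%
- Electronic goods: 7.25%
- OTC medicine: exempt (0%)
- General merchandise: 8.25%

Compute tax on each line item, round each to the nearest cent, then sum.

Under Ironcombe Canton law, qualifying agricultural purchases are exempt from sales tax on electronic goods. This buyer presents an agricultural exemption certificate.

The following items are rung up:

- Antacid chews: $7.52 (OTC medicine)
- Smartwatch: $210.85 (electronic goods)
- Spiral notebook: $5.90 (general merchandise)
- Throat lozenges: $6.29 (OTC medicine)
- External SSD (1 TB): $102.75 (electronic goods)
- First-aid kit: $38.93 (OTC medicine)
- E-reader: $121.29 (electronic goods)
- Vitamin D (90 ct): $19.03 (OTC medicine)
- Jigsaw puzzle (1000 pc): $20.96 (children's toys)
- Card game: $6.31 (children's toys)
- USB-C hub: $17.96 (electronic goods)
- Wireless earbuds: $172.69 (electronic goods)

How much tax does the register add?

Antacid chews $7.52: OTC medicine → 0% → $0.00
Smartwatch $210.85: electronic goods, buyer-exempt → 0% → $0.00
Spiral notebook $5.90: general merchandise → 8.25% → $0.49
Throat lozenges $6.29: OTC medicine → 0% → $0.00
External SSD (1 TB) $102.75: electronic goods, buyer-exempt → 0% → $0.00
First-aid kit $38.93: OTC medicine → 0% → $0.00
E-reader $121.29: electronic goods, buyer-exempt → 0% → $0.00
Vitamin D (90 ct) $19.03: OTC medicine → 0% → $0.00
Jigsaw puzzle (1000 pc) $20.96: children's toys → 7% → $1.47
Card game $6.31: children's toys → 7% → $0.44
USB-C hub $17.96: electronic goods, buyer-exempt → 0% → $0.00
Wireless earbuds $172.69: electronic goods, buyer-exempt → 0% → $0.00
Total tax = $0.49 + $1.47 + $0.44 = $2.40

$2.40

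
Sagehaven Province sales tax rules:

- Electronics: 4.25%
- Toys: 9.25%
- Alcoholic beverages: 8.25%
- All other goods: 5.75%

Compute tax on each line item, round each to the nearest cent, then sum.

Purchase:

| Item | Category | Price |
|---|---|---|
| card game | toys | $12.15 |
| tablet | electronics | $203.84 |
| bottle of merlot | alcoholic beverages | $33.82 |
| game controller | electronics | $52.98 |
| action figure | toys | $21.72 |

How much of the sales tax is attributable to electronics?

Tablet $203.84: electronics → 4.25% → $8.66
Game controller $52.98: electronics → 4.25% → $2.25
Tax on electronics = $8.66 + $2.25 = $10.91

$10.91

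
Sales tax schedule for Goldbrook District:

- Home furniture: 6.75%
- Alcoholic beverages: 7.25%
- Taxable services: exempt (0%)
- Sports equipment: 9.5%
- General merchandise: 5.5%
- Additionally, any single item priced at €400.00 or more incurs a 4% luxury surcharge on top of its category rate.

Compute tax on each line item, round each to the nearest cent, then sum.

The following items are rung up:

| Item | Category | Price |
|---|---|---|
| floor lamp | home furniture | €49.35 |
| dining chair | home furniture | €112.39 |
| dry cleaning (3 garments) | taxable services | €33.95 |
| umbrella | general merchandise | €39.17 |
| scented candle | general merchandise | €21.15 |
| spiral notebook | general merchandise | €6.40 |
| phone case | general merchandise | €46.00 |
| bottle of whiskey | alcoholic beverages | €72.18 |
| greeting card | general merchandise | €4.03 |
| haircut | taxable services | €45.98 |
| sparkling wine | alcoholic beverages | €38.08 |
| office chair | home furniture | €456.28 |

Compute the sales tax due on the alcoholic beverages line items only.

Bottle of whiskey €72.18: alcoholic beverages → 7.25% → €5.23
Sparkling wine €38.08: alcoholic beverages → 7.25% → €2.76
Tax on alcoholic beverages = €5.23 + €2.76 = €7.99

€7.99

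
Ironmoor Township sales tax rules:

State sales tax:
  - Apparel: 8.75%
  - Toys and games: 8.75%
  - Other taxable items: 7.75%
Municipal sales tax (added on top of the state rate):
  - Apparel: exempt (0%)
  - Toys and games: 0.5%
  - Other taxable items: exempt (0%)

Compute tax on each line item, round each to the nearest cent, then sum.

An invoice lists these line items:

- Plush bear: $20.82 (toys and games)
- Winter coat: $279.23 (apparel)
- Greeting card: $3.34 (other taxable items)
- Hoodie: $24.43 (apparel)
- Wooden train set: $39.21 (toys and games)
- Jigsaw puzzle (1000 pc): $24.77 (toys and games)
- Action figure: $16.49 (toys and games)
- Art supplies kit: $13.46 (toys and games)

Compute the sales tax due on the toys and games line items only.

Plush bear $20.82: toys and games → 8.75% + 0.5% municipal = 9.25% → $1.93
Wooden train set $39.21: toys and games → 8.75% + 0.5% municipal = 9.25% → $3.63
Jigsaw puzzle (1000 pc) $24.77: toys and games → 8.75% + 0.5% municipal = 9.25% → $2.29
Action figure $16.49: toys and games → 8.75% + 0.5% municipal = 9.25% → $1.53
Art supplies kit $13.46: toys and games → 8.75% + 0.5% municipal = 9.25% → $1.25
Tax on toys and games = $1.93 + $3.63 + $2.29 + $1.53 + $1.25 = $10.63

$10.63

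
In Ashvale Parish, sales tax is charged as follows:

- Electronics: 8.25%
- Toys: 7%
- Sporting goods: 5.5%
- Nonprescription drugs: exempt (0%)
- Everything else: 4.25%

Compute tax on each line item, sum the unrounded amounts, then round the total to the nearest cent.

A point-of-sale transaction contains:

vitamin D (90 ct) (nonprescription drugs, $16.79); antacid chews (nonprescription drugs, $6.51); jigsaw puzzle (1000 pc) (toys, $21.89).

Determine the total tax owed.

Vitamin D (90 ct) $16.79: nonprescription drugs → 0% → $0.00
Antacid chews $6.51: nonprescription drugs → 0% → $0.00
Jigsaw puzzle (1000 pc) $21.89: toys → 7% → $1.5323
Unrounded tax sum = $1.5323 → $1.53

$1.53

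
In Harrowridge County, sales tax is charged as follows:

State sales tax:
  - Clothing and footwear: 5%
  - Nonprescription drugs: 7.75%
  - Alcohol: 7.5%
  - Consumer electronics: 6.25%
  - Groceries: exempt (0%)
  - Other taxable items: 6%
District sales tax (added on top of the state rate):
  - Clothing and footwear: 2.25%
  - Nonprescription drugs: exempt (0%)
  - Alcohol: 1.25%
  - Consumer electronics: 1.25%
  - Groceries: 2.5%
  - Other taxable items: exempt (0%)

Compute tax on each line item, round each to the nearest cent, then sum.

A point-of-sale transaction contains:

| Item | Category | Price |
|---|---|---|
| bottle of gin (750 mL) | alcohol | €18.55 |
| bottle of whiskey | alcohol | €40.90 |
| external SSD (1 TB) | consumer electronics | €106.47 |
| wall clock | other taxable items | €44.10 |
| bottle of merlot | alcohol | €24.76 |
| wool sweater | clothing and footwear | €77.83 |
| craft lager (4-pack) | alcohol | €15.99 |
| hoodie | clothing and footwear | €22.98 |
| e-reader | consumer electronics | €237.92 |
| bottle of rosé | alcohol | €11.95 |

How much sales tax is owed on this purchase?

€45.61

Bottle of gin (750 mL) €18.55: alcohol → 7.5% + 1.25% district = 8.75% → €1.62
Bottle of whiskey €40.90: alcohol → 7.5% + 1.25% district = 8.75% → €3.58
External SSD (1 TB) €106.47: consumer electronics → 6.25% + 1.25% district = 7.5% → €7.99
Wall clock €44.10: other taxable items → 6% + 0% district = 6% → €2.65
Bottle of merlot €24.76: alcohol → 7.5% + 1.25% district = 8.75% → €2.17
Wool sweater €77.83: clothing and footwear → 5% + 2.25% district = 7.25% → €5.64
Craft lager (4-pack) €15.99: alcohol → 7.5% + 1.25% district = 8.75% → €1.40
Hoodie €22.98: clothing and footwear → 5% + 2.25% district = 7.25% → €1.67
E-reader €237.92: consumer electronics → 6.25% + 1.25% district = 7.5% → €17.84
Bottle of rosé €11.95: alcohol → 7.5% + 1.25% district = 8.75% → €1.05
Total tax = €1.62 + €3.58 + €7.99 + €2.65 + €2.17 + €5.64 + €1.40 + €1.67 + €17.84 + €1.05 = €45.61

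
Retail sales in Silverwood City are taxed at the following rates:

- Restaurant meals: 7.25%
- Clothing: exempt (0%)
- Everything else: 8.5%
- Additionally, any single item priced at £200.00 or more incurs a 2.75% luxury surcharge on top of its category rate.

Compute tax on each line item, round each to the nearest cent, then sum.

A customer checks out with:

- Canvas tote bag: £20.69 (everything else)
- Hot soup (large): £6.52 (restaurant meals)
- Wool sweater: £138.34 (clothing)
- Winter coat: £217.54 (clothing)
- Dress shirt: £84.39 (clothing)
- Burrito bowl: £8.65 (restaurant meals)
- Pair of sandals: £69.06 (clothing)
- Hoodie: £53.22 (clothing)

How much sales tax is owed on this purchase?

Canvas tote bag £20.69: everything else → 8.5% → £1.76
Hot soup (large) £6.52: restaurant meals → 7.25% → £0.47
Wool sweater £138.34: clothing → 0% → £0.00
Winter coat £217.54: clothing → 0% + 2.75% surcharge = 2.75% → £5.98
Dress shirt £84.39: clothing → 0% → £0.00
Burrito bowl £8.65: restaurant meals → 7.25% → £0.63
Pair of sandals £69.06: clothing → 0% → £0.00
Hoodie £53.22: clothing → 0% → £0.00
Total tax = £1.76 + £0.47 + £5.98 + £0.63 = £8.84

£8.84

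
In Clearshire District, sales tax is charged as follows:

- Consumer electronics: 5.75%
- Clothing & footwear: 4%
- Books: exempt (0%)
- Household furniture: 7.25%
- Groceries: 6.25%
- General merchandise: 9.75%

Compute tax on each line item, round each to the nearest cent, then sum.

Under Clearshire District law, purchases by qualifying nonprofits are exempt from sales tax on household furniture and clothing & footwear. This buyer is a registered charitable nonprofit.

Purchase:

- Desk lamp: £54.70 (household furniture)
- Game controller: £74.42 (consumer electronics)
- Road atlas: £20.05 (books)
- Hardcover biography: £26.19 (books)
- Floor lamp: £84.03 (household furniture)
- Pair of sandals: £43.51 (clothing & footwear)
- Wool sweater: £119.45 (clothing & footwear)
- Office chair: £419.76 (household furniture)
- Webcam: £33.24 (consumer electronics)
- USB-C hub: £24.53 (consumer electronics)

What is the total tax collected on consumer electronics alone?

£7.60

Game controller £74.42: consumer electronics → 5.75% → £4.28
Webcam £33.24: consumer electronics → 5.75% → £1.91
USB-C hub £24.53: consumer electronics → 5.75% → £1.41
Tax on consumer electronics = £4.28 + £1.91 + £1.41 = £7.60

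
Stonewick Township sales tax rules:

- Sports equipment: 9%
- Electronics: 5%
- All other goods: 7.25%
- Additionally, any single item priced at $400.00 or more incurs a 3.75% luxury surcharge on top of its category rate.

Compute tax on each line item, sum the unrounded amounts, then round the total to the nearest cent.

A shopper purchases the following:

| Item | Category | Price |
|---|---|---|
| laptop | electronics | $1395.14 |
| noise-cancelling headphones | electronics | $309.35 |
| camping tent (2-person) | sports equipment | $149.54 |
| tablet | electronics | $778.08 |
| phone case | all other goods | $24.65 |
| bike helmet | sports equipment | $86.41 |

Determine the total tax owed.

Laptop $1395.14: electronics → 5% + 3.75% surcharge = 8.75% → $122.07475
Noise-cancelling headphones $309.35: electronics → 5% → $15.4675
Camping tent (2-person) $149.54: sports equipment → 9% → $13.4586
Tablet $778.08: electronics → 5% + 3.75% surcharge = 8.75% → $68.082
Phone case $24.65: all other goods → 7.25% → $1.787125
Bike helmet $86.41: sports equipment → 9% → $7.7769
Unrounded tax sum = $228.646875 → $228.65

$228.65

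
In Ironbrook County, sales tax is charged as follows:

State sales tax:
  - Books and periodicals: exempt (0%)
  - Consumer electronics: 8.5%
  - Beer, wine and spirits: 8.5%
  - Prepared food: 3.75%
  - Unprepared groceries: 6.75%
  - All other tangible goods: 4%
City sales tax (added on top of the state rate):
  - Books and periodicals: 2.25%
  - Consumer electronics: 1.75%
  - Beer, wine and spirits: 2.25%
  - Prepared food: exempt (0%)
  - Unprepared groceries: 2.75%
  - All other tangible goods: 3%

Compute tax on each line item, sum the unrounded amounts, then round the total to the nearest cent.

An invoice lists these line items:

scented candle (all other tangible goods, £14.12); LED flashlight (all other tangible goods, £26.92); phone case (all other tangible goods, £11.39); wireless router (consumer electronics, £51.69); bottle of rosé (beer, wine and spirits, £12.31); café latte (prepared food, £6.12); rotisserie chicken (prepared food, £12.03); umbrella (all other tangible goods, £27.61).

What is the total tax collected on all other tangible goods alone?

£5.60

Scented candle £14.12: all other tangible goods → 4% + 3% city = 7% → £0.9884
LED flashlight £26.92: all other tangible goods → 4% + 3% city = 7% → £1.8844
Phone case £11.39: all other tangible goods → 4% + 3% city = 7% → £0.7973
Umbrella £27.61: all other tangible goods → 4% + 3% city = 7% → £1.9327
Tax on all other tangible goods: unrounded sum = £5.6028 → £5.60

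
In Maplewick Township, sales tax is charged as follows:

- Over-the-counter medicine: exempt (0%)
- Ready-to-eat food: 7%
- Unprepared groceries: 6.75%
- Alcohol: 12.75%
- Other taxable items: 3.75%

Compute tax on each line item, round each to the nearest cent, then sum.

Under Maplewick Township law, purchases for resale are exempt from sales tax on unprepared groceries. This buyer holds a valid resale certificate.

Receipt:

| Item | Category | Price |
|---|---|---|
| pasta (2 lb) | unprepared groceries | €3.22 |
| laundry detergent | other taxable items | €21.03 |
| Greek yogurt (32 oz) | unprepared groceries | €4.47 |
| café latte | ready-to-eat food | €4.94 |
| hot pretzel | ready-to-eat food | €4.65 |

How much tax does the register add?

Pasta (2 lb) €3.22: unprepared groceries, buyer-exempt → 0% → €0.00
Laundry detergent €21.03: other taxable items → 3.75% → €0.79
Greek yogurt (32 oz) €4.47: unprepared groceries, buyer-exempt → 0% → €0.00
Café latte €4.94: ready-to-eat food → 7% → €0.35
Hot pretzel €4.65: ready-to-eat food → 7% → €0.33
Total tax = €0.79 + €0.35 + €0.33 = €1.47

€1.47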